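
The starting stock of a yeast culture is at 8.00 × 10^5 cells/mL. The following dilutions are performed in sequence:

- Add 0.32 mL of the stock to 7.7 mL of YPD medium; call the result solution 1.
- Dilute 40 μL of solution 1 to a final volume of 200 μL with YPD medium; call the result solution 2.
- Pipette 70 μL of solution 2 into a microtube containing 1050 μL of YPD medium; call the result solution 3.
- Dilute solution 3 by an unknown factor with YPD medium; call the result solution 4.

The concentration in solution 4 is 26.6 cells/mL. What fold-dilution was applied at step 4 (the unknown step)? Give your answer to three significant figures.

15.0-fold

Step 1: 0.32 mL + 7.7 mL = 8.02 mL total → factor 8.02/0.32 = 25.062
Step 2: 40 μL brought to 200 μL → factor 200/40 = 5
Step 3: 70 μL + 1050 μL = 1120 μL total → factor 1120/70 = 16
Step 4: unknown factor x
Product of known-step factors = 2005
Overall factor = 8.00 × 10^5 cells/mL / (26.6 cells/mL) = 30075
x = 30075 / 2005 = 15.0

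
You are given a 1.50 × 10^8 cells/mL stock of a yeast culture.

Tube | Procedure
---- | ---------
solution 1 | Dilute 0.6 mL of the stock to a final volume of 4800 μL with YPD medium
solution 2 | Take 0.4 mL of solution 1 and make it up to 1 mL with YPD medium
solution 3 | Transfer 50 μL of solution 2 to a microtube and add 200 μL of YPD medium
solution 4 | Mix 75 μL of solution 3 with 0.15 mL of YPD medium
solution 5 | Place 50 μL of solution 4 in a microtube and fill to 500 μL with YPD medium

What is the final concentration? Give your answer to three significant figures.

Step 1: 0.6 mL brought to 4800 μL → factor 4.8/0.6 = 8
Step 2: 0.4 mL brought to 1 mL → factor 1/0.4 = 2.5
Step 3: 50 μL + 200 μL = 250 μL total → factor 250/50 = 5
Step 4: 75 μL + 0.15 mL = 225 μL total → factor 225/75 = 3
Step 5: 50 μL brought to 500 μL → factor 500/50 = 10
Overall dilution factor = 8 × 2.5 × 5 × 3 × 10 = 3000
Final = 1.50 × 10^8 cells/mL / 3000 = 5.00 × 10^4 cells/mL

5.00 × 10^4 cells/mL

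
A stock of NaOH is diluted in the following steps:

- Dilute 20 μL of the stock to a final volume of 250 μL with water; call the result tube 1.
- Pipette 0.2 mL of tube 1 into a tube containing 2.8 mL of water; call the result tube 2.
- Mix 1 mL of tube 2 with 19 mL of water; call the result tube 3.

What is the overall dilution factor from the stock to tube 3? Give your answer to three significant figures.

3.75 × 10^3

Step 1: 20 μL brought to 250 μL → factor 250/20 = 12.5
Step 2: 0.2 mL + 2.8 mL = 3 mL total → factor 3/0.2 = 15
Step 3: 1 mL + 19 mL = 20 mL total → factor 20/1 = 20
Overall dilution factor = 12.5 × 15 × 20 = 3750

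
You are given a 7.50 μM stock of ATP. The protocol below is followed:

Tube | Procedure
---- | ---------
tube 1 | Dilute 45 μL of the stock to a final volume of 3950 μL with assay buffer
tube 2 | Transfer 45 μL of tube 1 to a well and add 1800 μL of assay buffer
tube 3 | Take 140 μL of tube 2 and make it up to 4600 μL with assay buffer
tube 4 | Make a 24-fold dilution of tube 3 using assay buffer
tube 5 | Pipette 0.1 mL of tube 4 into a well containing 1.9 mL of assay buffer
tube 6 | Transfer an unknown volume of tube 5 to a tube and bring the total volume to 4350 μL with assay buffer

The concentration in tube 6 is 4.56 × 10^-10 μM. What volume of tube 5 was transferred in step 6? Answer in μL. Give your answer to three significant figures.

15.0 μL

Step 1: 45 μL brought to 3950 μL → factor 3950/45 = 87.778
Step 2: 45 μL + 1800 μL = 1845 μL total → factor 1845/45 = 41
Step 3: 140 μL brought to 4600 μL → factor 4600/140 = 32.857
Step 4: 24-fold → factor 24
Step 5: 0.1 mL + 1.9 mL = 2 mL total → factor 2/0.1 = 20
Step 6: v brought to 4350 μL → factor = 4350 μL/v
Product of known-step factors = 5.676 × 10^7
Overall factor = 7.50 μM / (4.56 × 10^-10 μM) = 1.6447 × 10^10
Step-6 factor = 1.6447 × 10^10 / 5.676 × 10^7 = 289.77
v = 4350 μL / 289.77 = 15.0 μL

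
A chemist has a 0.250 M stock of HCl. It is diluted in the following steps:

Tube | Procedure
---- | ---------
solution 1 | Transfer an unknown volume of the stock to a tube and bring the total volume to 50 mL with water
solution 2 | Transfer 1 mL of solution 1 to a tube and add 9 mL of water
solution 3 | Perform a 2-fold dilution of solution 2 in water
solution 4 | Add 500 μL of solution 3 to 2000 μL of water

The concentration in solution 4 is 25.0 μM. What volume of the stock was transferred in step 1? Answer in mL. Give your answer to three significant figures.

Step 1: v brought to 50 mL → factor = 50 mL/v
Step 2: 1 mL + 9 mL = 10 mL total → factor 10/1 = 10
Step 3: 2-fold → factor 2
Step 4: 500 μL + 2000 μL = 2500 μL total → factor 2500/500 = 5
Product of known-step factors = 100
Overall factor = 0.250 M / (25.0 μM) = 10000
Step-1 factor = 10000 / 100 = 100
v = 50 mL / 100 = 0.500 mL

0.500 mL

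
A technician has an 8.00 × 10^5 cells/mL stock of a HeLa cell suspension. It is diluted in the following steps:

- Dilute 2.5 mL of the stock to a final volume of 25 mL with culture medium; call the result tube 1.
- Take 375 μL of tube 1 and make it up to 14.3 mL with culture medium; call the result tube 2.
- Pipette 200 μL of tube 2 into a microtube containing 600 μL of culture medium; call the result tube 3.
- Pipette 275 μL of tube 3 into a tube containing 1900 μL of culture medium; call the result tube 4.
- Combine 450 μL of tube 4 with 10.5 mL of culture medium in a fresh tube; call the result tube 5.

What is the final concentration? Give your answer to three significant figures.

2.73 cells/mL

Step 1: 2.5 mL brought to 25 mL → factor 25/2.5 = 10
Step 2: 375 μL brought to 14.3 mL → factor 14300/375 = 38.133
Step 3: 200 μL + 600 μL = 800 μL total → factor 800/200 = 4
Step 4: 275 μL + 1900 μL = 2175 μL total → factor 2175/275 = 7.9091
Step 5: 450 μL + 10.5 mL = 10950 μL total → factor 10950/450 = 24.333
Overall dilution factor = 10 × 38.133 × 4 × 7.9091 × 24.333 = 2.9356 × 10^5
Final = 8.00 × 10^5 cells/mL / 2.9356 × 10^5 = 2.73 cells/mL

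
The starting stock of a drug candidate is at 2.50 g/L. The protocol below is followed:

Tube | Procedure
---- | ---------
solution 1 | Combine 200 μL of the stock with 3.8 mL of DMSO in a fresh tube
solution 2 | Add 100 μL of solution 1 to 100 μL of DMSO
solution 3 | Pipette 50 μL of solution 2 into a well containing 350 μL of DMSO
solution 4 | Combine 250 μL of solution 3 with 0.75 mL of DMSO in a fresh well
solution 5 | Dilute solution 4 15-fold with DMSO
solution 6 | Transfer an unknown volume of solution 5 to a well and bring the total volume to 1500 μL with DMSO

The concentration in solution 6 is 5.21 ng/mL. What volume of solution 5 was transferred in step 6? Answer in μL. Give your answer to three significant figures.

60.0 μL

Step 1: 200 μL + 3.8 mL = 4000 μL total → factor 4000/200 = 20
Step 2: 100 μL + 100 μL = 200 μL total → factor 200/100 = 2
Step 3: 50 μL + 350 μL = 400 μL total → factor 400/50 = 8
Step 4: 250 μL + 0.75 mL = 1000 μL total → factor 1000/250 = 4
Step 5: 15-fold → factor 15
Step 6: v brought to 1500 μL → factor = 1500 μL/v
Product of known-step factors = 19200
Overall factor = 2.50 g/L / (5.21 ng/mL) = 4.7985 × 10^5
Step-6 factor = 4.7985 × 10^5 / 19200 = 24.992
v = 1500 μL / 24.992 = 60.0 μL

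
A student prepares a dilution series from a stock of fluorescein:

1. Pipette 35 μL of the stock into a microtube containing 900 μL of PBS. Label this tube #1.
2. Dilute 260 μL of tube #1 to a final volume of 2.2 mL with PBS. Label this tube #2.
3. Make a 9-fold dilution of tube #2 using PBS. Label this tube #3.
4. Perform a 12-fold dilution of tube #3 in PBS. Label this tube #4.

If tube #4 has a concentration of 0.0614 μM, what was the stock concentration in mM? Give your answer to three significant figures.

Step 1: 35 μL + 900 μL = 935 μL total → factor 935/35 = 26.714
Step 2: 260 μL brought to 2.2 mL → factor 2200/260 = 8.4615
Step 3: 9-fold → factor 9
Step 4: 12-fold → factor 12
Overall dilution factor = 26.714 × 8.4615 × 9 × 12 = 24413
Stock = 0.0614 μM × 24413 = 1499 μM = 1.50 mM

1.50 mM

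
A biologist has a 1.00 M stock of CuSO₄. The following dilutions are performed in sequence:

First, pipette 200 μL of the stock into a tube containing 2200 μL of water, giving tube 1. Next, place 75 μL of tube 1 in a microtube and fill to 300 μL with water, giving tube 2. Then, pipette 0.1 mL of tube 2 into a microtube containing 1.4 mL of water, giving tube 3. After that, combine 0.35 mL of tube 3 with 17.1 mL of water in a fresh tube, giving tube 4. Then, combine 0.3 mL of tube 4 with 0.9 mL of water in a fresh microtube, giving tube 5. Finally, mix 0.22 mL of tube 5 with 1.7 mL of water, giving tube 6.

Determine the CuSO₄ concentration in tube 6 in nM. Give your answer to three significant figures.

798 nM

Step 1: 200 μL + 2200 μL = 2400 μL total → factor 2400/200 = 12
Step 2: 75 μL brought to 300 μL → factor 300/75 = 4
Step 3: 0.1 mL + 1.4 mL = 1.5 mL total → factor 1.5/0.1 = 15
Step 4: 0.35 mL + 17.1 mL = 17.45 mL total → factor 17.45/0.35 = 49.857
Step 5: 0.3 mL + 0.9 mL = 1.2 mL total → factor 1.2/0.3 = 4
Step 6: 0.22 mL + 1.7 mL = 1.92 mL total → factor 1.92/0.22 = 8.7273
Overall dilution factor = 12 × 4 × 15 × 49.857 × 4 × 8.7273 = 1.2531 × 10^6
Final = 1.00 M / 1.2531 × 10^6 = 7.980 × 10^-7 M = 798 nM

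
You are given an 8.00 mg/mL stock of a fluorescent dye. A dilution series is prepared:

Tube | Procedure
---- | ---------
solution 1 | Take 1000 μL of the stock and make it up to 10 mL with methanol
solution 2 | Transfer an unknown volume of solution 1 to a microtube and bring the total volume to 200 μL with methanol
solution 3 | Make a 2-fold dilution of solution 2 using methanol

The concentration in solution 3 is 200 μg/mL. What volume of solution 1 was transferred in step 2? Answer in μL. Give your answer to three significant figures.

Step 1: 1000 μL brought to 10 mL → factor 10000/1000 = 10
Step 2: v brought to 200 μL → factor = 200 μL/v
Step 3: 2-fold → factor 2
Product of known-step factors = 20
Overall factor = 8.00 mg/mL / (200 μg/mL) = 40
Step-2 factor = 40 / 20 = 2
v = 200 μL / 2 = 100 μL

100 μL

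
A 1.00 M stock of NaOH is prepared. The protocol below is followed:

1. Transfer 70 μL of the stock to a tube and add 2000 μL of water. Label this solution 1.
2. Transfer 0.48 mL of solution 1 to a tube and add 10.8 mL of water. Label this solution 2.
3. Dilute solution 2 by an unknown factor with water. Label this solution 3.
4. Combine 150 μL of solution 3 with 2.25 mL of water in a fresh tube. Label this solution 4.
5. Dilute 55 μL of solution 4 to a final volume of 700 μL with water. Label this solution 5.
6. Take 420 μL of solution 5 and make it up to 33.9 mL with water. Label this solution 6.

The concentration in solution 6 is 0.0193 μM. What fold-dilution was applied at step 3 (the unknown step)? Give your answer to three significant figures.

Step 1: 70 μL + 2000 μL = 2070 μL total → factor 2070/70 = 29.571
Step 2: 0.48 mL + 10.8 mL = 11.28 mL total → factor 11.28/0.48 = 23.5
Step 3: unknown factor x
Step 4: 150 μL + 2.25 mL = 2400 μL total → factor 2400/150 = 16
Step 5: 55 μL brought to 700 μL → factor 700/55 = 12.727
Step 6: 420 μL brought to 33.9 mL → factor 33900/420 = 80.714
Product of known-step factors = 1.1422 × 10^7
Overall factor = 1.00 M / (0.0193 μM) = 5.1813 × 10^7
x = 5.1813 × 10^7 / 1.1422 × 10^7 = 4.54

4.54-fold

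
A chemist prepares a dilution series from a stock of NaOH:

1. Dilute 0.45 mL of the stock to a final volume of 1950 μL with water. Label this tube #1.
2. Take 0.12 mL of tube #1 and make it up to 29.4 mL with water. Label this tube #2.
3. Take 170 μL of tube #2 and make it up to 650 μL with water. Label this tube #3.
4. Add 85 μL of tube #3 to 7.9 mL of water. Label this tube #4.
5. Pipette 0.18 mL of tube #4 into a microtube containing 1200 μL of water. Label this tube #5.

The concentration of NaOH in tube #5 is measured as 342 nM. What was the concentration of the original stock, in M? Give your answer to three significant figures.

1.00 M

Step 1: 0.45 mL brought to 1950 μL → factor 1.95/0.45 = 4.3333
Step 2: 0.12 mL brought to 29.4 mL → factor 29.4/0.12 = 245
Step 3: 170 μL brought to 650 μL → factor 650/170 = 3.8235
Step 4: 85 μL + 7.9 mL = 7985 μL total → factor 7985/85 = 93.941
Step 5: 0.18 mL + 1200 μL = 1.38 mL total → factor 1.38/0.18 = 7.6667
Overall dilution factor = 4.3333 × 245 × 3.8235 × 93.941 × 7.6667 = 2.9236 × 10^6
Stock = 342 nM × 2.9236 × 10^6 = 9.999 × 10^8 nM = 1.00 M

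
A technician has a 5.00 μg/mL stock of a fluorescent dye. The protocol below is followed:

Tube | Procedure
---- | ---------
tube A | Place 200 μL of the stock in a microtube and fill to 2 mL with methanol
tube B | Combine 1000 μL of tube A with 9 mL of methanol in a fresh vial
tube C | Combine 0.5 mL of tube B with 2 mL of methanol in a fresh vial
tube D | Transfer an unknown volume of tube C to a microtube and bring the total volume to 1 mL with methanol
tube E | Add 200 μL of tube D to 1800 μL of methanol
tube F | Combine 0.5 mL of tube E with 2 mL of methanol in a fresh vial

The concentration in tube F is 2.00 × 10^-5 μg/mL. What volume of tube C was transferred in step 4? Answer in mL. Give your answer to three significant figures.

Step 1: 200 μL brought to 2 mL → factor 2000/200 = 10
Step 2: 1000 μL + 9 mL = 10000 μL total → factor 10000/1000 = 10
Step 3: 0.5 mL + 2 mL = 2.5 mL total → factor 2.5/0.5 = 5
Step 4: v brought to 1 mL → factor = 1 mL/v
Step 5: 200 μL + 1800 μL = 2000 μL total → factor 2000/200 = 10
Step 6: 0.5 mL + 2 mL = 2.5 mL total → factor 2.5/0.5 = 5
Product of known-step factors = 25000
Overall factor = 5.00 μg/mL / (2.00 × 10^-5 μg/mL) = 2.5 × 10^5
Step-4 factor = 2.5 × 10^5 / 25000 = 10
v = 1 mL / 10 = 0.100 mL

0.100 mL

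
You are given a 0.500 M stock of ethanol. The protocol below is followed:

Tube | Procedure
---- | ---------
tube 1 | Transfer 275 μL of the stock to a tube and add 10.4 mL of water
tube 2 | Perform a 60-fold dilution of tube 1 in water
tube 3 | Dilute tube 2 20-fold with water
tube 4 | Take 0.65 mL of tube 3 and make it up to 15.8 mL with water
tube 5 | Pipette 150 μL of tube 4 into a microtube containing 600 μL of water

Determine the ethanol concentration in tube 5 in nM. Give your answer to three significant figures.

88.3 nM

Step 1: 275 μL + 10.4 mL = 10675 μL total → factor 10675/275 = 38.818
Step 2: 60-fold → factor 60
Step 3: 20-fold → factor 20
Step 4: 0.65 mL brought to 15.8 mL → factor 15.8/0.65 = 24.308
Step 5: 150 μL + 600 μL = 750 μL total → factor 750/150 = 5
Overall dilution factor = 38.818 × 60 × 20 × 24.308 × 5 = 5.6615 × 10^6
Final = 0.500 M / 5.6615 × 10^6 = 8.832 × 10^-8 M = 88.3 nM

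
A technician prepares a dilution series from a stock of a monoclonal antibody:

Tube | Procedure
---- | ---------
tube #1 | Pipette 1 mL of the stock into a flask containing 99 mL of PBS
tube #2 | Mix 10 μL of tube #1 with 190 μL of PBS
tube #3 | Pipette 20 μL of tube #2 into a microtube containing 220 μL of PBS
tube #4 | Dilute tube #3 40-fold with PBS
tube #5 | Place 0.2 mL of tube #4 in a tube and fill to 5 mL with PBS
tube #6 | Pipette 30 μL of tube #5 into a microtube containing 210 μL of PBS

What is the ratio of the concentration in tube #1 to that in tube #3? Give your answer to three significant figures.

Step 1: 1 mL + 99 mL = 100 mL total → factor 100/1 = 100
Step 2: 10 μL + 190 μL = 200 μL total → factor 200/10 = 20
Step 3: 20 μL + 220 μL = 240 μL total → factor 240/20 = 12
Dilution factor to tube #1 = 100; to tube #3 = 24000
[tube #1]/[tube #3] = (factor to tube #3)/(factor to tube #1) = 24000/100 = 240

240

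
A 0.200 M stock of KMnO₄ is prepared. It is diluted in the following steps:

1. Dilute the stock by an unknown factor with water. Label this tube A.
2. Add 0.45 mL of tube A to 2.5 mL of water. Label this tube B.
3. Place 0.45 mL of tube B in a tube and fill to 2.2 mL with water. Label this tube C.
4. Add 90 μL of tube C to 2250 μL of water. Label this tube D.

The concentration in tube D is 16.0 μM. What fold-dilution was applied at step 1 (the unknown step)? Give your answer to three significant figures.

15.0-fold

Step 1: unknown factor x
Step 2: 0.45 mL + 2.5 mL = 2.95 mL total → factor 2.95/0.45 = 6.5556
Step 3: 0.45 mL brought to 2.2 mL → factor 2.2/0.45 = 4.8889
Step 4: 90 μL + 2250 μL = 2340 μL total → factor 2340/90 = 26
Product of known-step factors = 833.28
Overall factor = 0.200 M / (16.0 μM) = 12500
x = 12500 / 833.28 = 15.0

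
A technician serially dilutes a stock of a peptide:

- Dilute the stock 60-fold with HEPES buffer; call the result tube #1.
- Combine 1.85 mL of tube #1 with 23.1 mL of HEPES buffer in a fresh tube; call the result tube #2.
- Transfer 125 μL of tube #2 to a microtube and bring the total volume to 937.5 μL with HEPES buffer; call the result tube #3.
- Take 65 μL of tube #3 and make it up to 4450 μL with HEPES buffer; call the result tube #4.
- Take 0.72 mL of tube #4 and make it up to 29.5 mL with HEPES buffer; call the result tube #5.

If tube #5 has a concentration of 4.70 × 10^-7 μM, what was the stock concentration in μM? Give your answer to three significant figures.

8.00 μM

Step 1: 60-fold → factor 60
Step 2: 1.85 mL + 23.1 mL = 24.95 mL total → factor 24.95/1.85 = 13.486
Step 3: 125 μL brought to 937.5 μL → factor 937.5/125 = 7.5
Step 4: 65 μL brought to 4450 μL → factor 4450/65 = 68.462
Step 5: 0.72 mL brought to 29.5 mL → factor 29.5/0.72 = 40.972
Overall dilution factor = 60 × 13.486 × 7.5 × 68.462 × 40.972 = 1.7023 × 10^7
Stock = 4.70 × 10^-7 μM × 1.7023 × 10^7 = 8.00 μM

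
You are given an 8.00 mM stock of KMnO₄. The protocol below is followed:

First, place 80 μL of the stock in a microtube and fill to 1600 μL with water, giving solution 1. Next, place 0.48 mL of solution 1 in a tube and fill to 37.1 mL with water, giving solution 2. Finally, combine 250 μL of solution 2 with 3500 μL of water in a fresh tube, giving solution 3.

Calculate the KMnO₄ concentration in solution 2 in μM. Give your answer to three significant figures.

5.18 μM

Step 1: 80 μL brought to 1600 μL → factor 1600/80 = 20
Step 2: 0.48 mL brought to 37.1 mL → factor 37.1/0.48 = 77.292
Dilution factor through solution 2 = 20 × 77.292 = 1545.8
[solution 2] = 8.00 mM / 1545.8 = 0.005175 mM = 5.18 μM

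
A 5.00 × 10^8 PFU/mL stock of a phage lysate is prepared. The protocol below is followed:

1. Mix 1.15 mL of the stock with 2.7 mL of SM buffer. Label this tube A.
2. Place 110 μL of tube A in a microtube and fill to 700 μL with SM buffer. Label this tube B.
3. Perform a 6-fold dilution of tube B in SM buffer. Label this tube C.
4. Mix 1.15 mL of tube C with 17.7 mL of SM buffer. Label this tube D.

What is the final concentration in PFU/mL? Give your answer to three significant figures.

Step 1: 1.15 mL + 2.7 mL = 3.85 mL total → factor 3.85/1.15 = 3.3478
Step 2: 110 μL brought to 700 μL → factor 700/110 = 6.3636
Step 3: 6-fold → factor 6
Step 4: 1.15 mL + 17.7 mL = 18.85 mL total → factor 18.85/1.15 = 16.391
Overall dilution factor = 3.3478 × 6.3636 × 6 × 16.391 = 2095.2
Final = 5.00 × 10^8 PFU/mL / 2095.2 = 2.39 × 10^5 PFU/mL

2.39 × 10^5 PFU/mL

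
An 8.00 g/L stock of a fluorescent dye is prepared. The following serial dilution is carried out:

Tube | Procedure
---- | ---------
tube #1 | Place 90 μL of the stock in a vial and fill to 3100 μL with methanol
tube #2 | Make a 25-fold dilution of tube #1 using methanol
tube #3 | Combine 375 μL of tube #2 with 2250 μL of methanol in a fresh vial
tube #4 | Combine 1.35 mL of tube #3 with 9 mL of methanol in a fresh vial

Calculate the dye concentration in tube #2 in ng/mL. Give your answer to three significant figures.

9.29 × 10^3 ng/mL

Step 1: 90 μL brought to 3100 μL → factor 3100/90 = 34.444
Step 2: 25-fold → factor 25
Dilution factor through tube #2 = 34.444 × 25 = 861.11
[tube #2] = 8.00 g/L / 861.11 = 0.009290 g/L = 9.29 × 10^3 ng/mL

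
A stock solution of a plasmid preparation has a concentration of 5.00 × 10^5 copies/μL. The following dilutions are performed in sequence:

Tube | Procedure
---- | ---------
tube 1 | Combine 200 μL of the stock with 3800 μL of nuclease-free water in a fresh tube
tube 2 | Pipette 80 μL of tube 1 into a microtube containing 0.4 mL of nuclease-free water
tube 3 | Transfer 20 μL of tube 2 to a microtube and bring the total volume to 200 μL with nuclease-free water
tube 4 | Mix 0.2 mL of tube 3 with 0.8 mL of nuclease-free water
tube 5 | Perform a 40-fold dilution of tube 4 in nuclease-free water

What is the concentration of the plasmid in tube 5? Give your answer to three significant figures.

Step 1: 200 μL + 3800 μL = 4000 μL total → factor 4000/200 = 20
Step 2: 80 μL + 0.4 mL = 480 μL total → factor 480/80 = 6
Step 3: 20 μL brought to 200 μL → factor 200/20 = 10
Step 4: 0.2 mL + 0.8 mL = 1 mL total → factor 1/0.2 = 5
Step 5: 40-fold → factor 40
Overall dilution factor = 20 × 6 × 10 × 5 × 40 = 2.4 × 10^5
Final = 5.00 × 10^5 copies/μL / 2.4 × 10^5 = 2.08 copies/μL

2.08 copies/μL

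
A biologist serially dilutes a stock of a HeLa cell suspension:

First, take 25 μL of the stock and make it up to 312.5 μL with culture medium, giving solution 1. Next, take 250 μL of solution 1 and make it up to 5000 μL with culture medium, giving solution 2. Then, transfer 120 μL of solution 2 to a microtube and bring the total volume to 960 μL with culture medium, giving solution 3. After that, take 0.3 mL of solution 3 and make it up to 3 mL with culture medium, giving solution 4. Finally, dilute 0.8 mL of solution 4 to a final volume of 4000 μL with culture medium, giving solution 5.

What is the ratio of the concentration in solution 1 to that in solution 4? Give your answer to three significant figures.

Step 1: 25 μL brought to 312.5 μL → factor 312.5/25 = 12.5
Step 2: 250 μL brought to 5000 μL → factor 5000/250 = 20
Step 3: 120 μL brought to 960 μL → factor 960/120 = 8
Step 4: 0.3 mL brought to 3 mL → factor 3/0.3 = 10
Dilution factor to solution 1 = 12.5; to solution 4 = 20000
[solution 1]/[solution 4] = (factor to solution 4)/(factor to solution 1) = 20000/12.5 = 1.60 × 10^3

1.60 × 10^3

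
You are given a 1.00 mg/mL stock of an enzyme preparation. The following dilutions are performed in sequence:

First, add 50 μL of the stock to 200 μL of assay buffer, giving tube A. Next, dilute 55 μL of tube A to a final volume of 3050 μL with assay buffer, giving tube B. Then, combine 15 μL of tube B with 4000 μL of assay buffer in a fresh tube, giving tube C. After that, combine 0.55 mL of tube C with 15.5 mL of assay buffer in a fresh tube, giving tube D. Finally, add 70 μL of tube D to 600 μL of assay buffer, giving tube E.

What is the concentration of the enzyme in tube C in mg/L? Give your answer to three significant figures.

0.0135 mg/L

Step 1: 50 μL + 200 μL = 250 μL total → factor 250/50 = 5
Step 2: 55 μL brought to 3050 μL → factor 3050/55 = 55.455
Step 3: 15 μL + 4000 μL = 4015 μL total → factor 4015/15 = 267.67
Dilution factor through tube C = 5 × 55.455 × 267.67 = 74217
[tube C] = 1.00 mg/mL / 74217 = 1.347 × 10^-5 mg/mL = 0.0135 mg/L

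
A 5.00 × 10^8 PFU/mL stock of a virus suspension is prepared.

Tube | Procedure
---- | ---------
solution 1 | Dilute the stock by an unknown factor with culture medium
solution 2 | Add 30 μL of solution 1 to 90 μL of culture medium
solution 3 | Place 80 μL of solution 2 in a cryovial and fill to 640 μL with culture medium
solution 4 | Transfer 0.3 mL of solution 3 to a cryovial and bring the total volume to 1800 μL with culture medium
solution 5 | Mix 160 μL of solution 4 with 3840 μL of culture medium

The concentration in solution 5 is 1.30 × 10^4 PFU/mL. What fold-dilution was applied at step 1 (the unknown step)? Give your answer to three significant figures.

Step 1: unknown factor x
Step 2: 30 μL + 90 μL = 120 μL total → factor 120/30 = 4
Step 3: 80 μL brought to 640 μL → factor 640/80 = 8
Step 4: 0.3 mL brought to 1800 μL → factor 1.8/0.3 = 6
Step 5: 160 μL + 3840 μL = 4000 μL total → factor 4000/160 = 25
Product of known-step factors = 4800
Overall factor = 5.00 × 10^8 PFU/mL / (1.30 × 10^4 PFU/mL) = 38462
x = 38462 / 4800 = 8.01

8.01-fold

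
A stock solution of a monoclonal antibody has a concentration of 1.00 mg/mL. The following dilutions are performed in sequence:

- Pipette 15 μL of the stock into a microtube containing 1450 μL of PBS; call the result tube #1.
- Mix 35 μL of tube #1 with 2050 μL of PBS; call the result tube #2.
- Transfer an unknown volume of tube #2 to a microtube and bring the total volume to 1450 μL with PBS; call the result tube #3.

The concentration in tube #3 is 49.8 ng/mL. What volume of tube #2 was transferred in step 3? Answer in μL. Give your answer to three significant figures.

420 μL

Step 1: 15 μL + 1450 μL = 1465 μL total → factor 1465/15 = 97.667
Step 2: 35 μL + 2050 μL = 2085 μL total → factor 2085/35 = 59.571
Step 3: v brought to 1450 μL → factor = 1450 μL/v
Product of known-step factors = 5818.1
Overall factor = 1.00 mg/mL / (49.8 ng/mL) = 20080
Step-3 factor = 20080 / 5818.1 = 3.4513
v = 1450 μL / 3.4513 = 420 μL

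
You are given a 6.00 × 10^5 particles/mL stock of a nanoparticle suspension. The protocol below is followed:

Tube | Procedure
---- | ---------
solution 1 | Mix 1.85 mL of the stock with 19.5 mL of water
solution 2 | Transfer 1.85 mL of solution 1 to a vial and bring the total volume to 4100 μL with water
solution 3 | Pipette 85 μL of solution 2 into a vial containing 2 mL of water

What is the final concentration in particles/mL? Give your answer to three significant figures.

Step 1: 1.85 mL + 19.5 mL = 21.35 mL total → factor 21.35/1.85 = 11.541
Step 2: 1.85 mL brought to 4100 μL → factor 4.1/1.85 = 2.2162
Step 3: 85 μL + 2 mL = 2085 μL total → factor 2085/85 = 24.529
Overall dilution factor = 11.541 × 2.2162 × 24.529 = 627.37
Final = 6.00 × 10^5 particles/mL / 627.37 = 956 particles/mL

956 particles/mL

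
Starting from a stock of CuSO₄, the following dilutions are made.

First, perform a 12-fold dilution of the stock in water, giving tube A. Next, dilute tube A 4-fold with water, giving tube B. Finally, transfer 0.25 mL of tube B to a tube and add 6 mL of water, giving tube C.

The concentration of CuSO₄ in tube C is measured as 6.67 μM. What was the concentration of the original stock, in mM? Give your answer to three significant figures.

8.00 mM

Step 1: 12-fold → factor 12
Step 2: 4-fold → factor 4
Step 3: 0.25 mL + 6 mL = 6.25 mL total → factor 6.25/0.25 = 25
Overall dilution factor = 12 × 4 × 25 = 1200
Stock = 6.67 μM × 1200 = 8004 μM = 8.00 mM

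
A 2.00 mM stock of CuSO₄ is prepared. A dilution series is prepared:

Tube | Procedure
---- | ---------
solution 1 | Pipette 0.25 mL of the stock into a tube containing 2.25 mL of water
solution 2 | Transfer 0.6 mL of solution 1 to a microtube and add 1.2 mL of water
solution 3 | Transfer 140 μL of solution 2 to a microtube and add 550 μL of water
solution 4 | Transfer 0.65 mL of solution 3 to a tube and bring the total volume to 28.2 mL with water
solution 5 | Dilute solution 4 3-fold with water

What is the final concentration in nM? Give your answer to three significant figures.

Step 1: 0.25 mL + 2.25 mL = 2.5 mL total → factor 2.5/0.25 = 10
Step 2: 0.6 mL + 1.2 mL = 1.8 mL total → factor 1.8/0.6 = 3
Step 3: 140 μL + 550 μL = 690 μL total → factor 690/140 = 4.9286
Step 4: 0.65 mL brought to 28.2 mL → factor 28.2/0.65 = 43.385
Step 5: 3-fold → factor 3
Overall dilution factor = 10 × 3 × 4.9286 × 43.385 × 3 = 19244
Final = 2.00 mM / 19244 = 0.0001039 mM = 104 nM

104 nM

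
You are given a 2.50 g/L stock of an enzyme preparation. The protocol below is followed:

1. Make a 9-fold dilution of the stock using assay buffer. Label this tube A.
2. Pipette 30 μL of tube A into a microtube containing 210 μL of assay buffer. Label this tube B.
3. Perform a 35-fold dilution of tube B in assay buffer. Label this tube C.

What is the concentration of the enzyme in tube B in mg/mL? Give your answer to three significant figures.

0.0347 mg/mL

Step 1: 9-fold → factor 9
Step 2: 30 μL + 210 μL = 240 μL total → factor 240/30 = 8
Dilution factor through tube B = 9 × 8 = 72
[tube B] = 2.50 g/L / 72 = 0.03472 g/L = 0.0347 mg/mL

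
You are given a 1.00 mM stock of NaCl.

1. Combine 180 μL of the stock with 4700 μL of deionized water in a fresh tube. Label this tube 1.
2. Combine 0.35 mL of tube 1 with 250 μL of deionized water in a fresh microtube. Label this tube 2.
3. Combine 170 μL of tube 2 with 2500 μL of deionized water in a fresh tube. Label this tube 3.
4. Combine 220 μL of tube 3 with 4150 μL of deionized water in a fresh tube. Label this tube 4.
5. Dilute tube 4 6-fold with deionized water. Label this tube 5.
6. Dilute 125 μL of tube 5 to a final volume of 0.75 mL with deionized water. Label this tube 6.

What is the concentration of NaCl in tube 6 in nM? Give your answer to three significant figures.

Step 1: 180 μL + 4700 μL = 4880 μL total → factor 4880/180 = 27.111
Step 2: 0.35 mL + 250 μL = 0.6 mL total → factor 0.6/0.35 = 1.7143
Step 3: 170 μL + 2500 μL = 2670 μL total → factor 2670/170 = 15.706
Step 4: 220 μL + 4150 μL = 4370 μL total → factor 4370/220 = 19.864
Step 5: 6-fold → factor 6
Step 6: 125 μL brought to 0.75 mL → factor 750/125 = 6
Overall dilution factor = 27.111 × 1.7143 × 15.706 × 19.864 × 6 × 6 = 5.2198 × 10^5
Final = 1.00 mM / 5.2198 × 10^5 = 1.916 × 10^-6 mM = 1.92 nM

1.92 nM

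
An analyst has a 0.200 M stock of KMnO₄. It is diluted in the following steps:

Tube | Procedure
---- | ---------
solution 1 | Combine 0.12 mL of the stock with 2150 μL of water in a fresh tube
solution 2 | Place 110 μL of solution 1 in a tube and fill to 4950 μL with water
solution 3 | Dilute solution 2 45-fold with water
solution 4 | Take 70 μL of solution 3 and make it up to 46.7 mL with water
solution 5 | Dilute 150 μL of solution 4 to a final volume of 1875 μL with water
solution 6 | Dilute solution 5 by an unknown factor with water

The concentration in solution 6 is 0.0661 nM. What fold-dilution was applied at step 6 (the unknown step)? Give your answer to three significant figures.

Step 1: 0.12 mL + 2150 μL = 2.27 mL total → factor 2.27/0.12 = 18.917
Step 2: 110 μL brought to 4950 μL → factor 4950/110 = 45
Step 3: 45-fold → factor 45
Step 4: 70 μL brought to 46.7 mL → factor 46700/70 = 667.14
Step 5: 150 μL brought to 1875 μL → factor 1875/150 = 12.5
Step 6: unknown factor x
Product of known-step factors = 3.1945 × 10^8
Overall factor = 0.200 M / (0.0661 nM) = 3.0257 × 10^9
x = 3.0257 × 10^9 / 3.1945 × 10^8 = 9.47

9.47-fold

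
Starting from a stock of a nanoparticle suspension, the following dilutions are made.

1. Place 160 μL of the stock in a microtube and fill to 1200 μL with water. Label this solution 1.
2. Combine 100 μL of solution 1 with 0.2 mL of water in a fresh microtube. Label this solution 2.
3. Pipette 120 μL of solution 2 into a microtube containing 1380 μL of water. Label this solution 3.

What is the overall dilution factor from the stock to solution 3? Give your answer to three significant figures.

281

Step 1: 160 μL brought to 1200 μL → factor 1200/160 = 7.5
Step 2: 100 μL + 0.2 mL = 300 μL total → factor 300/100 = 3
Step 3: 120 μL + 1380 μL = 1500 μL total → factor 1500/120 = 12.5
Overall dilution factor = 7.5 × 3 × 12.5 = 281.25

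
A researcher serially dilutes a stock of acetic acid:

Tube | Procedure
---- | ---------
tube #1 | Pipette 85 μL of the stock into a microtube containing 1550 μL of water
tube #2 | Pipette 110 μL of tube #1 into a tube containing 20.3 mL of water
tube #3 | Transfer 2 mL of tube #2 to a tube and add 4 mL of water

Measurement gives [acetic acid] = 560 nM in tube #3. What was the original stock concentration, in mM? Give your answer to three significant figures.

Step 1: 85 μL + 1550 μL = 1635 μL total → factor 1635/85 = 19.235
Step 2: 110 μL + 20.3 mL = 20410 μL total → factor 20410/110 = 185.55
Step 3: 2 mL + 4 mL = 6 mL total → factor 6/2 = 3
Overall dilution factor = 19.235 × 185.55 × 3 = 10707
Stock = 560 nM × 10707 = 5.996 × 10^6 nM = 6.00 mM

6.00 mM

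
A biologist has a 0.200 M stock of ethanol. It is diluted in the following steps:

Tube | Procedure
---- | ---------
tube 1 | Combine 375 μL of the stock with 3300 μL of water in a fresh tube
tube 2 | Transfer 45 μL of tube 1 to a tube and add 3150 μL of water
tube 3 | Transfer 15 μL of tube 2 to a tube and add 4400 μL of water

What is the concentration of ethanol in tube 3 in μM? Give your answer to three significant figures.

Step 1: 375 μL + 3300 μL = 3675 μL total → factor 3675/375 = 9.8
Step 2: 45 μL + 3150 μL = 3195 μL total → factor 3195/45 = 71
Step 3: 15 μL + 4400 μL = 4415 μL total → factor 4415/15 = 294.33
Overall dilution factor = 9.8 × 71 × 294.33 = 2.048 × 10^5
Final = 0.200 M / 2.048 × 10^5 = 9.766 × 10^-7 M = 0.977 μM

0.977 μM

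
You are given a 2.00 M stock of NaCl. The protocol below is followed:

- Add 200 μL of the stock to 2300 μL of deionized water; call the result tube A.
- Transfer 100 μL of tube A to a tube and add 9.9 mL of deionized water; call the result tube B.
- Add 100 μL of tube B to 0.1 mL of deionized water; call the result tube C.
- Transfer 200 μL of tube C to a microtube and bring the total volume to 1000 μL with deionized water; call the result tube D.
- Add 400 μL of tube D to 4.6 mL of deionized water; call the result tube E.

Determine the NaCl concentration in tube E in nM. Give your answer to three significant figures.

Step 1: 200 μL + 2300 μL = 2500 μL total → factor 2500/200 = 12.5
Step 2: 100 μL + 9.9 mL = 10000 μL total → factor 10000/100 = 100
Step 3: 100 μL + 0.1 mL = 200 μL total → factor 200/100 = 2
Step 4: 200 μL brought to 1000 μL → factor 1000/200 = 5
Step 5: 400 μL + 4.6 mL = 5000 μL total → factor 5000/400 = 12.5
Overall dilution factor = 12.5 × 100 × 2 × 5 × 12.5 = 1.5625 × 10^5
Final = 2.00 M / 1.5625 × 10^5 = 1.280 × 10^-5 M = 1.28 × 10^4 nM

1.28 × 10^4 nM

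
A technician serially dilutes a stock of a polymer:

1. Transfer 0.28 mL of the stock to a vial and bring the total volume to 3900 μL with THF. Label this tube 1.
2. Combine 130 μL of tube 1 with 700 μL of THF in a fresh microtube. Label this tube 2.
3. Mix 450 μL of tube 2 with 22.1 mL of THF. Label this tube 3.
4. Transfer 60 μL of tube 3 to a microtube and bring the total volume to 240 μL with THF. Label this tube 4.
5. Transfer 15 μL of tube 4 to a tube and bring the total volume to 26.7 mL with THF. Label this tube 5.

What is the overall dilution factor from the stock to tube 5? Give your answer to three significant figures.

3.17 × 10^7

Step 1: 0.28 mL brought to 3900 μL → factor 3.9/0.28 = 13.929
Step 2: 130 μL + 700 μL = 830 μL total → factor 830/130 = 6.3846
Step 3: 450 μL + 22.1 mL = 22550 μL total → factor 22550/450 = 50.111
Step 4: 60 μL brought to 240 μL → factor 240/60 = 4
Step 5: 15 μL brought to 26.7 mL → factor 26700/15 = 1780
Overall dilution factor = 13.929 × 6.3846 × 50.111 × 4 × 1780 = 3.1729 × 10^7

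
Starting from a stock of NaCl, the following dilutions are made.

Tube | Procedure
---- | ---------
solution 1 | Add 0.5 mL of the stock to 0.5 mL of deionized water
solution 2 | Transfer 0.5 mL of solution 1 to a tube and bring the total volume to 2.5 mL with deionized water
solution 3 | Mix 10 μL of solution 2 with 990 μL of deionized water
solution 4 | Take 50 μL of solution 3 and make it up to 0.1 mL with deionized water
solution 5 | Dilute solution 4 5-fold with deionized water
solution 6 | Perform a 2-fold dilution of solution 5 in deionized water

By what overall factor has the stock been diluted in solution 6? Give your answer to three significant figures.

Step 1: 0.5 mL + 0.5 mL = 1 mL total → factor 1/0.5 = 2
Step 2: 0.5 mL brought to 2.5 mL → factor 2.5/0.5 = 5
Step 3: 10 μL + 990 μL = 1000 μL total → factor 1000/10 = 100
Step 4: 50 μL brought to 0.1 mL → factor 100/50 = 2
Step 5: 5-fold → factor 5
Step 6: 2-fold → factor 2
Overall dilution factor = 2 × 5 × 100 × 2 × 5 × 2 = 20000

2.00 × 10^4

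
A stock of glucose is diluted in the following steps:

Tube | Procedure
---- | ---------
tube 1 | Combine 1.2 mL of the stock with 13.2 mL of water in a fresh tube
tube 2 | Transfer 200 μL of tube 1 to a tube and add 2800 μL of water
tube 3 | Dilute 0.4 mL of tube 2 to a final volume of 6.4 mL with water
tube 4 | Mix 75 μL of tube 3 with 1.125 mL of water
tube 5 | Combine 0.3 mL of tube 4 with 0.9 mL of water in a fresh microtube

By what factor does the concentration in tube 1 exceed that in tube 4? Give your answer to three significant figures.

3.84 × 10^3

Step 1: 1.2 mL + 13.2 mL = 14.4 mL total → factor 14.4/1.2 = 12
Step 2: 200 μL + 2800 μL = 3000 μL total → factor 3000/200 = 15
Step 3: 0.4 mL brought to 6.4 mL → factor 6.4/0.4 = 16
Step 4: 75 μL + 1.125 mL = 1200 μL total → factor 1200/75 = 16
Dilution factor to tube 1 = 12; to tube 4 = 46080
[tube 1]/[tube 4] = (factor to tube 4)/(factor to tube 1) = 46080/12 = 3.84 × 10^3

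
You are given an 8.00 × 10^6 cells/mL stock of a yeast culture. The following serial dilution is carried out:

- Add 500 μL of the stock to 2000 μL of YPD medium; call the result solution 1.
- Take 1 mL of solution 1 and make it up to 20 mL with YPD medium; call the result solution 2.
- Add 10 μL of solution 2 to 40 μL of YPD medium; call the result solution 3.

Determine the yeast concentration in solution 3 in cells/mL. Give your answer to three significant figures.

Step 1: 500 μL + 2000 μL = 2500 μL total → factor 2500/500 = 5
Step 2: 1 mL brought to 20 mL → factor 20/1 = 20
Step 3: 10 μL + 40 μL = 50 μL total → factor 50/10 = 5
Overall dilution factor = 5 × 20 × 5 = 500
Final = 8.00 × 10^6 cells/mL / 500 = 1.60 × 10^4 cells/mL

1.60 × 10^4 cells/mL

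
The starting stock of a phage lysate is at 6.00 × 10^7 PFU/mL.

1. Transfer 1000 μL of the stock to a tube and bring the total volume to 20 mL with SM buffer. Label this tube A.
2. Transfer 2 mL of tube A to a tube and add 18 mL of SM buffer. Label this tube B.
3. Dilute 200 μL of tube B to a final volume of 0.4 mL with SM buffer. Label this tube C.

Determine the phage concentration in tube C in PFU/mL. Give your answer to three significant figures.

Step 1: 1000 μL brought to 20 mL → factor 20000/1000 = 20
Step 2: 2 mL + 18 mL = 20 mL total → factor 20/2 = 10
Step 3: 200 μL brought to 0.4 mL → factor 400/200 = 2
Overall dilution factor = 20 × 10 × 2 = 400
Final = 6.00 × 10^7 PFU/mL / 400 = 1.50 × 10^5 PFU/mL

1.50 × 10^5 PFU/mL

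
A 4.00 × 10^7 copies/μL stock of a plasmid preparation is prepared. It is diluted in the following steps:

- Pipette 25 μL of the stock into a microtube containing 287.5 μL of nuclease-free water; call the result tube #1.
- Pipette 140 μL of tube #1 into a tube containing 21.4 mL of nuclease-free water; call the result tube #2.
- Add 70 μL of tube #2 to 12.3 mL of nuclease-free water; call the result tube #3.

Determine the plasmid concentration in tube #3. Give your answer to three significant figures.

118 copies/μL

Step 1: 25 μL + 287.5 μL = 312.5 μL total → factor 312.5/25 = 12.5
Step 2: 140 μL + 21.4 mL = 21540 μL total → factor 21540/140 = 153.86
Step 3: 70 μL + 12.3 mL = 12370 μL total → factor 12370/70 = 176.71
Overall dilution factor = 12.5 × 153.86 × 176.71 = 3.3986 × 10^5
Final = 4.00 × 10^7 copies/μL / 3.3986 × 10^5 = 118 copies/μL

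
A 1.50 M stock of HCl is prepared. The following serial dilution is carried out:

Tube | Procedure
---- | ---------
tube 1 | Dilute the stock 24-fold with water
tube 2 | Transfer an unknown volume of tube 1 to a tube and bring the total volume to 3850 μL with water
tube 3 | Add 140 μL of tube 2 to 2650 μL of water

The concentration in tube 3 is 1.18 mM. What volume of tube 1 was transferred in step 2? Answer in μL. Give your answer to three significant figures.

1.45 × 10^3 μL

Step 1: 24-fold → factor 24
Step 2: v brought to 3850 μL → factor = 3850 μL/v
Step 3: 140 μL + 2650 μL = 2790 μL total → factor 2790/140 = 19.929
Product of known-step factors = 478.29
Overall factor = 1.50 M / (1.18 mM) = 1271.2
Step-2 factor = 1271.2 / 478.29 = 2.6578
v = 3850 μL / 2.6578 = 1.45 × 10^3 μL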